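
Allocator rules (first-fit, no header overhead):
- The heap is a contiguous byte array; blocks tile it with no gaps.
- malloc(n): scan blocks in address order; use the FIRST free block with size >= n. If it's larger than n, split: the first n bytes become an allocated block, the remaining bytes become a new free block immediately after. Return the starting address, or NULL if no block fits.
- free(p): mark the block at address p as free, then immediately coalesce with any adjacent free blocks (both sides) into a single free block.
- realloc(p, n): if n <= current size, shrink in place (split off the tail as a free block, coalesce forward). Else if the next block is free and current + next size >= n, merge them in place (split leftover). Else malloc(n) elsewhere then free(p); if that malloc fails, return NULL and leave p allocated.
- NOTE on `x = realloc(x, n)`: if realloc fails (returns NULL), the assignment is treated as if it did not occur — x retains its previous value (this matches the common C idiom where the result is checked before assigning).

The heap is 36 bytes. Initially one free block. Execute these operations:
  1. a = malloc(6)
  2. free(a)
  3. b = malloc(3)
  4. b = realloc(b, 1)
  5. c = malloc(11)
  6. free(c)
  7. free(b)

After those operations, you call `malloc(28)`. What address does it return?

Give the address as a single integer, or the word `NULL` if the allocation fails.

Answer: 0

Derivation:
Op 1: a = malloc(6) -> a = 0; heap: [0-5 ALLOC][6-35 FREE]
Op 2: free(a) -> (freed a); heap: [0-35 FREE]
Op 3: b = malloc(3) -> b = 0; heap: [0-2 ALLOC][3-35 FREE]
Op 4: b = realloc(b, 1) -> b = 0; heap: [0-0 ALLOC][1-35 FREE]
Op 5: c = malloc(11) -> c = 1; heap: [0-0 ALLOC][1-11 ALLOC][12-35 FREE]
Op 6: free(c) -> (freed c); heap: [0-0 ALLOC][1-35 FREE]
Op 7: free(b) -> (freed b); heap: [0-35 FREE]
malloc(28): first-fit scan over [0-35 FREE] -> 0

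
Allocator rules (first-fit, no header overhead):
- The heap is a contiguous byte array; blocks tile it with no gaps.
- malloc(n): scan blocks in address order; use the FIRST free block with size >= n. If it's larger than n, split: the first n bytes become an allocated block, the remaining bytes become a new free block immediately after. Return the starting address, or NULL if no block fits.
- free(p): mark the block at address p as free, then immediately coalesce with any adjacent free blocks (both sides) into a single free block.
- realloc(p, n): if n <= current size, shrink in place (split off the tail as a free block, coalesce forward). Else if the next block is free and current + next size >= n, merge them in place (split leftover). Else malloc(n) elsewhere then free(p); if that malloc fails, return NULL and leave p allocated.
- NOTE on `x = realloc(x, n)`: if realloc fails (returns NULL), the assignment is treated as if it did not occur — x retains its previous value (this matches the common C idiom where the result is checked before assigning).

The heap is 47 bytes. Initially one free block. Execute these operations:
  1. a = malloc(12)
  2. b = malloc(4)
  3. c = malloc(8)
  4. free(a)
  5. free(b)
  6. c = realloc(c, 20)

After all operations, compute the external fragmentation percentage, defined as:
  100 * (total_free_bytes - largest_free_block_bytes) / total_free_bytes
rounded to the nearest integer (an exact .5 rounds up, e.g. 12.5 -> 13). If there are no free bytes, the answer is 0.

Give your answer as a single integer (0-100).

Answer: 41

Derivation:
Op 1: a = malloc(12) -> a = 0; heap: [0-11 ALLOC][12-46 FREE]
Op 2: b = malloc(4) -> b = 12; heap: [0-11 ALLOC][12-15 ALLOC][16-46 FREE]
Op 3: c = malloc(8) -> c = 16; heap: [0-11 ALLOC][12-15 ALLOC][16-23 ALLOC][24-46 FREE]
Op 4: free(a) -> (freed a); heap: [0-11 FREE][12-15 ALLOC][16-23 ALLOC][24-46 FREE]
Op 5: free(b) -> (freed b); heap: [0-15 FREE][16-23 ALLOC][24-46 FREE]
Op 6: c = realloc(c, 20) -> c = 16; heap: [0-15 FREE][16-35 ALLOC][36-46 FREE]
Free blocks: [16 11] total_free=27 largest=16 -> 100*(27-16)/27 = 1100/27 ≈ 40.741 -> rounds to 41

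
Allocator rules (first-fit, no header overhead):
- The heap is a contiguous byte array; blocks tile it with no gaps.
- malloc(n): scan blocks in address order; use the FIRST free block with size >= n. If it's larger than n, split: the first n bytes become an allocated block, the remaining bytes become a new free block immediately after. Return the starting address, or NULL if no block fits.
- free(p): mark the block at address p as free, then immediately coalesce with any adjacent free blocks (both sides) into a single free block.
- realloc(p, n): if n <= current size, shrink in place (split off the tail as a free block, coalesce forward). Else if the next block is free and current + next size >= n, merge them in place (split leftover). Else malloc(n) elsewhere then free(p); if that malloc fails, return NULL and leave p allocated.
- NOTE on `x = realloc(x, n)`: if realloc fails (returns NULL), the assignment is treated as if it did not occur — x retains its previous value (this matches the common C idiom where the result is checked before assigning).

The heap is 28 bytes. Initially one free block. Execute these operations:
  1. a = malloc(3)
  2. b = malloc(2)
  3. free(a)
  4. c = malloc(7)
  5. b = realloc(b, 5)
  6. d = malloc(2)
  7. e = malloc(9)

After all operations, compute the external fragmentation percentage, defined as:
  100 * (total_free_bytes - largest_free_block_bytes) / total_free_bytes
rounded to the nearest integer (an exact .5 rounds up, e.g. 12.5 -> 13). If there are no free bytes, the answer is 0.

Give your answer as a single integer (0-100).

Answer: 40

Derivation:
Op 1: a = malloc(3) -> a = 0; heap: [0-2 ALLOC][3-27 FREE]
Op 2: b = malloc(2) -> b = 3; heap: [0-2 ALLOC][3-4 ALLOC][5-27 FREE]
Op 3: free(a) -> (freed a); heap: [0-2 FREE][3-4 ALLOC][5-27 FREE]
Op 4: c = malloc(7) -> c = 5; heap: [0-2 FREE][3-4 ALLOC][5-11 ALLOC][12-27 FREE]
Op 5: b = realloc(b, 5) -> b = 12; heap: [0-4 FREE][5-11 ALLOC][12-16 ALLOC][17-27 FREE]
Op 6: d = malloc(2) -> d = 0; heap: [0-1 ALLOC][2-4 FREE][5-11 ALLOC][12-16 ALLOC][17-27 FREE]
Op 7: e = malloc(9) -> e = 17; heap: [0-1 ALLOC][2-4 FREE][5-11 ALLOC][12-16 ALLOC][17-25 ALLOC][26-27 FREE]
Free blocks: [3 2] total_free=5 largest=3 -> 100*(5-3)/5 = 200/5 = 40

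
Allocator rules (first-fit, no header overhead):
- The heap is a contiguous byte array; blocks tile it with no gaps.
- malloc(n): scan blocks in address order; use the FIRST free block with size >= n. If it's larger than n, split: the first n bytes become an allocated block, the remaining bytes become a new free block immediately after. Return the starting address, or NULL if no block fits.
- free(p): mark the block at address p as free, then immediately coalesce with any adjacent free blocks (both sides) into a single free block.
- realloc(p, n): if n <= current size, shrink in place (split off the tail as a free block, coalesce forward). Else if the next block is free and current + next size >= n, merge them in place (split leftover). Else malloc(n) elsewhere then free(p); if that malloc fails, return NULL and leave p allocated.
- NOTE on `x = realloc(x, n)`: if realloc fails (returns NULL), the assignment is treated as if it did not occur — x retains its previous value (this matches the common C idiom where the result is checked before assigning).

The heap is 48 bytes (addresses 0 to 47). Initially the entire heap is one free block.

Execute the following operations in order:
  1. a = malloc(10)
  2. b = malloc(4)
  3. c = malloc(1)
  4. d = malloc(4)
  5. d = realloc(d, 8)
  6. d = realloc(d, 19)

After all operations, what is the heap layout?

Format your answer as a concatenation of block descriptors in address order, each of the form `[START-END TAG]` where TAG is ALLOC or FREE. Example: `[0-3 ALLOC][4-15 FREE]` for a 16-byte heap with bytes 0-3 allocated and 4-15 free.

Op 1: a = malloc(10) -> a = 0; heap: [0-9 ALLOC][10-47 FREE]
Op 2: b = malloc(4) -> b = 10; heap: [0-9 ALLOC][10-13 ALLOC][14-47 FREE]
Op 3: c = malloc(1) -> c = 14; heap: [0-9 ALLOC][10-13 ALLOC][14-14 ALLOC][15-47 FREE]
Op 4: d = malloc(4) -> d = 15; heap: [0-9 ALLOC][10-13 ALLOC][14-14 ALLOC][15-18 ALLOC][19-47 FREE]
Op 5: d = realloc(d, 8) -> d = 15; heap: [0-9 ALLOC][10-13 ALLOC][14-14 ALLOC][15-22 ALLOC][23-47 FREE]
Op 6: d = realloc(d, 19) -> d = 15; heap: [0-9 ALLOC][10-13 ALLOC][14-14 ALLOC][15-33 ALLOC][34-47 FREE]

Answer: [0-9 ALLOC][10-13 ALLOC][14-14 ALLOC][15-33 ALLOC][34-47 FREE]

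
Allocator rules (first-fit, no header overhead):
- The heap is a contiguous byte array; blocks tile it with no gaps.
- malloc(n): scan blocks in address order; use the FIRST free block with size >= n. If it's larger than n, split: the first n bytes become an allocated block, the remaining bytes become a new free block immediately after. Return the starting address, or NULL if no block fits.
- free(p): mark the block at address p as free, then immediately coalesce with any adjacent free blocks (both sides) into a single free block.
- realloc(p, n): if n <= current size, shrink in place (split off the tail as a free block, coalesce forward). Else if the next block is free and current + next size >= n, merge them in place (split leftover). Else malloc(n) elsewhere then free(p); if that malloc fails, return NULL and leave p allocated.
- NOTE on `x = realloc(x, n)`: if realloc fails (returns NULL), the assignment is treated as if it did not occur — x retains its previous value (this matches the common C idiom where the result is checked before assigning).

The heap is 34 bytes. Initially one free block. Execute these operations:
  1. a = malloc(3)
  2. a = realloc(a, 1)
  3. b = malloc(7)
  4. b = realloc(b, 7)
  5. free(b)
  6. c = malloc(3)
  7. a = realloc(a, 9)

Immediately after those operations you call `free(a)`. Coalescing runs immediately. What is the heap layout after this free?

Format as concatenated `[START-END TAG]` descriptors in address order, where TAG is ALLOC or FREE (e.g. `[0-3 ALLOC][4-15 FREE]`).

Op 1: a = malloc(3) -> a = 0; heap: [0-2 ALLOC][3-33 FREE]
Op 2: a = realloc(a, 1) -> a = 0; heap: [0-0 ALLOC][1-33 FREE]
Op 3: b = malloc(7) -> b = 1; heap: [0-0 ALLOC][1-7 ALLOC][8-33 FREE]
Op 4: b = realloc(b, 7) -> b = 1; heap: [0-0 ALLOC][1-7 ALLOC][8-33 FREE]
Op 5: free(b) -> (freed b); heap: [0-0 ALLOC][1-33 FREE]
Op 6: c = malloc(3) -> c = 1; heap: [0-0 ALLOC][1-3 ALLOC][4-33 FREE]
Op 7: a = realloc(a, 9) -> a = 4; heap: [0-0 FREE][1-3 ALLOC][4-12 ALLOC][13-33 FREE]
free(a): a = 4 -> block [4-12 ALLOC]; mark free, coalesce with adjacent free neighbors -> [0-0 FREE][1-3 ALLOC][4-33 FREE]

Answer: [0-0 FREE][1-3 ALLOC][4-33 FREE]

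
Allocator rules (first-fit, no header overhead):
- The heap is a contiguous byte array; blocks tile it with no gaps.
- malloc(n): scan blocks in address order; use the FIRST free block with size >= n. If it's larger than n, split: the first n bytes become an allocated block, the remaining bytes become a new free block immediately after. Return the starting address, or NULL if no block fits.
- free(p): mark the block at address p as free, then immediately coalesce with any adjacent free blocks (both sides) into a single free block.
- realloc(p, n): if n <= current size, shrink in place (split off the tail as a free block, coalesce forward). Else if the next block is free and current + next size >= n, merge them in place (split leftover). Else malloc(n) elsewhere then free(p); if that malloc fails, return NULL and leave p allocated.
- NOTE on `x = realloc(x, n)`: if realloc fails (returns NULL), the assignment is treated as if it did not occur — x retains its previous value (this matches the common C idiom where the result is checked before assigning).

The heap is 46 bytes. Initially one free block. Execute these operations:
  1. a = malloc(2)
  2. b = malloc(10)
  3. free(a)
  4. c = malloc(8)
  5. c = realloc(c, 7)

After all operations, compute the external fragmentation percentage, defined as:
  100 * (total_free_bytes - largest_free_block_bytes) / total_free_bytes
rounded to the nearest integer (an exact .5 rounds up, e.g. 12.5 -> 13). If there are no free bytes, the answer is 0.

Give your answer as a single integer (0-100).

Op 1: a = malloc(2) -> a = 0; heap: [0-1 ALLOC][2-45 FREE]
Op 2: b = malloc(10) -> b = 2; heap: [0-1 ALLOC][2-11 ALLOC][12-45 FREE]
Op 3: free(a) -> (freed a); heap: [0-1 FREE][2-11 ALLOC][12-45 FREE]
Op 4: c = malloc(8) -> c = 12; heap: [0-1 FREE][2-11 ALLOC][12-19 ALLOC][20-45 FREE]
Op 5: c = realloc(c, 7) -> c = 12; heap: [0-1 FREE][2-11 ALLOC][12-18 ALLOC][19-45 FREE]
Free blocks: [2 27] total_free=29 largest=27 -> 100*(29-27)/29 = 200/29 ≈ 6.897 -> rounds to 7

Answer: 7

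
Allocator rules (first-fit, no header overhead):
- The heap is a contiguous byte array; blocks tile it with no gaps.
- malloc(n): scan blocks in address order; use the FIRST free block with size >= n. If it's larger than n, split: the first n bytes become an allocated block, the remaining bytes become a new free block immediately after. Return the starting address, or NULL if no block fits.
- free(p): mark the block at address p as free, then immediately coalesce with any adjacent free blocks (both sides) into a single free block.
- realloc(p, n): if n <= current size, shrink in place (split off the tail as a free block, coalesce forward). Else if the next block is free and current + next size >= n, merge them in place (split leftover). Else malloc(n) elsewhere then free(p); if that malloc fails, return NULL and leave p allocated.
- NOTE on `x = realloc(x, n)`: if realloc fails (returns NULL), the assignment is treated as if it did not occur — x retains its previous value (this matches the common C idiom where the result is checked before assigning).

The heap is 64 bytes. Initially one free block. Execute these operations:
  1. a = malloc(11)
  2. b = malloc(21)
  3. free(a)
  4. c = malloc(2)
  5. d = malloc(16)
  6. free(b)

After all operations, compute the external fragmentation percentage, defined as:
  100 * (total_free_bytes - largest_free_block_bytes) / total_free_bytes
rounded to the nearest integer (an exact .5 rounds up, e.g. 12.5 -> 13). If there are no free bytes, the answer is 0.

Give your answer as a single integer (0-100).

Op 1: a = malloc(11) -> a = 0; heap: [0-10 ALLOC][11-63 FREE]
Op 2: b = malloc(21) -> b = 11; heap: [0-10 ALLOC][11-31 ALLOC][32-63 FREE]
Op 3: free(a) -> (freed a); heap: [0-10 FREE][11-31 ALLOC][32-63 FREE]
Op 4: c = malloc(2) -> c = 0; heap: [0-1 ALLOC][2-10 FREE][11-31 ALLOC][32-63 FREE]
Op 5: d = malloc(16) -> d = 32; heap: [0-1 ALLOC][2-10 FREE][11-31 ALLOC][32-47 ALLOC][48-63 FREE]
Op 6: free(b) -> (freed b); heap: [0-1 ALLOC][2-31 FREE][32-47 ALLOC][48-63 FREE]
Free blocks: [30 16] total_free=46 largest=30 -> 100*(46-30)/46 = 1600/46 ≈ 34.783 -> rounds to 35

Answer: 35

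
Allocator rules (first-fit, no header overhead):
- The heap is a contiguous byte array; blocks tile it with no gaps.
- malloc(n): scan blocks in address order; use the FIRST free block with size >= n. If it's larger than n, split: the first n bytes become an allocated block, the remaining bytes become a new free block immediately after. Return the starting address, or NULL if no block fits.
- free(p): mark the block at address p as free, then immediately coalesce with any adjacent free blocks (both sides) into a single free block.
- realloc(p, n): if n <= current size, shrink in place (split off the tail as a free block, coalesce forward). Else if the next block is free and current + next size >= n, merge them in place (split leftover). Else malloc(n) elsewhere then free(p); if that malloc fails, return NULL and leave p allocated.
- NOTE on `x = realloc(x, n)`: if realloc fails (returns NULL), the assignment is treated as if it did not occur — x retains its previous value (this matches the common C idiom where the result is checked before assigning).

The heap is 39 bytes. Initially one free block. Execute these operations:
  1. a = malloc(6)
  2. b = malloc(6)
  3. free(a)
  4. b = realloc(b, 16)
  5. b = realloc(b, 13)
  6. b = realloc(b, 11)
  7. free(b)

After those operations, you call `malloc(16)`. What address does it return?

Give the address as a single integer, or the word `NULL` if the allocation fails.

Answer: 0

Derivation:
Op 1: a = malloc(6) -> a = 0; heap: [0-5 ALLOC][6-38 FREE]
Op 2: b = malloc(6) -> b = 6; heap: [0-5 ALLOC][6-11 ALLOC][12-38 FREE]
Op 3: free(a) -> (freed a); heap: [0-5 FREE][6-11 ALLOC][12-38 FREE]
Op 4: b = realloc(b, 16) -> b = 6; heap: [0-5 FREE][6-21 ALLOC][22-38 FREE]
Op 5: b = realloc(b, 13) -> b = 6; heap: [0-5 FREE][6-18 ALLOC][19-38 FREE]
Op 6: b = realloc(b, 11) -> b = 6; heap: [0-5 FREE][6-16 ALLOC][17-38 FREE]
Op 7: free(b) -> (freed b); heap: [0-38 FREE]
malloc(16): first-fit scan over [0-38 FREE] -> 0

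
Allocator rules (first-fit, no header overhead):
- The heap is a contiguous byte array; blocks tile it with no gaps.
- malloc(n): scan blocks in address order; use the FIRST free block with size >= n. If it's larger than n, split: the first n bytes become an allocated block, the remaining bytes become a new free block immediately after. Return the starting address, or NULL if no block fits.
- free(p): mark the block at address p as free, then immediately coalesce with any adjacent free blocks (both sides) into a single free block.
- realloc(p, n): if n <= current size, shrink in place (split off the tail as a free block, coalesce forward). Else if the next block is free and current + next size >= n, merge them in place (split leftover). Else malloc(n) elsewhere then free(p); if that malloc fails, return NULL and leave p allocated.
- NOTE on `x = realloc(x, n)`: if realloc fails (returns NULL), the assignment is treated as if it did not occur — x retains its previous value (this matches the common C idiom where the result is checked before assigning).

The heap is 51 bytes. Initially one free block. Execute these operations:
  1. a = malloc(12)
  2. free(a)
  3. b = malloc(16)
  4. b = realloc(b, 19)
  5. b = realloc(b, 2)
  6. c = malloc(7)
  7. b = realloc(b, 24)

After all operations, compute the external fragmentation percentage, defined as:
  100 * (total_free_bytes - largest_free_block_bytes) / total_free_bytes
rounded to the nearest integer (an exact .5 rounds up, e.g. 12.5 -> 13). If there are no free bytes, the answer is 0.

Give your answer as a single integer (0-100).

Answer: 10

Derivation:
Op 1: a = malloc(12) -> a = 0; heap: [0-11 ALLOC][12-50 FREE]
Op 2: free(a) -> (freed a); heap: [0-50 FREE]
Op 3: b = malloc(16) -> b = 0; heap: [0-15 ALLOC][16-50 FREE]
Op 4: b = realloc(b, 19) -> b = 0; heap: [0-18 ALLOC][19-50 FREE]
Op 5: b = realloc(b, 2) -> b = 0; heap: [0-1 ALLOC][2-50 FREE]
Op 6: c = malloc(7) -> c = 2; heap: [0-1 ALLOC][2-8 ALLOC][9-50 FREE]
Op 7: b = realloc(b, 24) -> b = 9; heap: [0-1 FREE][2-8 ALLOC][9-32 ALLOC][33-50 FREE]
Free blocks: [2 18] total_free=20 largest=18 -> 100*(20-18)/20 = 200/20 = 10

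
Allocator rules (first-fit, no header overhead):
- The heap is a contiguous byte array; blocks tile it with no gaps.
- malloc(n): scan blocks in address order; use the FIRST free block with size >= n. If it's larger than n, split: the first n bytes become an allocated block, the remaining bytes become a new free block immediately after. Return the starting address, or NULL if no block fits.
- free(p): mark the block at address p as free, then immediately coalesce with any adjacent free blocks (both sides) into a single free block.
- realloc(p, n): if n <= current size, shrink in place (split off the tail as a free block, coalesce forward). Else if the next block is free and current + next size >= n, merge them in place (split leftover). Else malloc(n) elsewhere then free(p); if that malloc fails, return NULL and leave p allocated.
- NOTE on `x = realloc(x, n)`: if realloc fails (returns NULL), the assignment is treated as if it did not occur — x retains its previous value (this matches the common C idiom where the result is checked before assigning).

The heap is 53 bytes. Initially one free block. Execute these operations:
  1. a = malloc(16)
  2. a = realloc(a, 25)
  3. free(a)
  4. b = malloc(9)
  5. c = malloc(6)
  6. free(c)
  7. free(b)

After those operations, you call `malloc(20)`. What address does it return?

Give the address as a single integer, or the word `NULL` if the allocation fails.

Op 1: a = malloc(16) -> a = 0; heap: [0-15 ALLOC][16-52 FREE]
Op 2: a = realloc(a, 25) -> a = 0; heap: [0-24 ALLOC][25-52 FREE]
Op 3: free(a) -> (freed a); heap: [0-52 FREE]
Op 4: b = malloc(9) -> b = 0; heap: [0-8 ALLOC][9-52 FREE]
Op 5: c = malloc(6) -> c = 9; heap: [0-8 ALLOC][9-14 ALLOC][15-52 FREE]
Op 6: free(c) -> (freed c); heap: [0-8 ALLOC][9-52 FREE]
Op 7: free(b) -> (freed b); heap: [0-52 FREE]
malloc(20): first-fit scan over [0-52 FREE] -> 0

Answer: 0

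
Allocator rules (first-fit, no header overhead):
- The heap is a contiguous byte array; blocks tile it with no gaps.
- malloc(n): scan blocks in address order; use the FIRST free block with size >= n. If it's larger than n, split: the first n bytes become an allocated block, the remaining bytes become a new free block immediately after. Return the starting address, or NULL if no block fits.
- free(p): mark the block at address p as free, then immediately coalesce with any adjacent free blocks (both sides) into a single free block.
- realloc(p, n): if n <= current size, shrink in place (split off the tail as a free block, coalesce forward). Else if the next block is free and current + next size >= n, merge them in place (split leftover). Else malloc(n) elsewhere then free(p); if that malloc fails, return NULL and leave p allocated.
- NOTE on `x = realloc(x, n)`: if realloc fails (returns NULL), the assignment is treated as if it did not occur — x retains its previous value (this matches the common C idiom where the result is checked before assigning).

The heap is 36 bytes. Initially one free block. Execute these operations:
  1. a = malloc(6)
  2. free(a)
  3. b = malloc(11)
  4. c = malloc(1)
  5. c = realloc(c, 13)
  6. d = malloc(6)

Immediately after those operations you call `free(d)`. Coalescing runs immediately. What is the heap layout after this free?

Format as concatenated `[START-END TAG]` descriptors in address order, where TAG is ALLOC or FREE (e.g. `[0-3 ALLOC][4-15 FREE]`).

Op 1: a = malloc(6) -> a = 0; heap: [0-5 ALLOC][6-35 FREE]
Op 2: free(a) -> (freed a); heap: [0-35 FREE]
Op 3: b = malloc(11) -> b = 0; heap: [0-10 ALLOC][11-35 FREE]
Op 4: c = malloc(1) -> c = 11; heap: [0-10 ALLOC][11-11 ALLOC][12-35 FREE]
Op 5: c = realloc(c, 13) -> c = 11; heap: [0-10 ALLOC][11-23 ALLOC][24-35 FREE]
Op 6: d = malloc(6) -> d = 24; heap: [0-10 ALLOC][11-23 ALLOC][24-29 ALLOC][30-35 FREE]
free(d): d = 24 -> block [24-29 ALLOC]; mark free, coalesce with adjacent free neighbors -> [0-10 ALLOC][11-23 ALLOC][24-35 FREE]

Answer: [0-10 ALLOC][11-23 ALLOC][24-35 FREE]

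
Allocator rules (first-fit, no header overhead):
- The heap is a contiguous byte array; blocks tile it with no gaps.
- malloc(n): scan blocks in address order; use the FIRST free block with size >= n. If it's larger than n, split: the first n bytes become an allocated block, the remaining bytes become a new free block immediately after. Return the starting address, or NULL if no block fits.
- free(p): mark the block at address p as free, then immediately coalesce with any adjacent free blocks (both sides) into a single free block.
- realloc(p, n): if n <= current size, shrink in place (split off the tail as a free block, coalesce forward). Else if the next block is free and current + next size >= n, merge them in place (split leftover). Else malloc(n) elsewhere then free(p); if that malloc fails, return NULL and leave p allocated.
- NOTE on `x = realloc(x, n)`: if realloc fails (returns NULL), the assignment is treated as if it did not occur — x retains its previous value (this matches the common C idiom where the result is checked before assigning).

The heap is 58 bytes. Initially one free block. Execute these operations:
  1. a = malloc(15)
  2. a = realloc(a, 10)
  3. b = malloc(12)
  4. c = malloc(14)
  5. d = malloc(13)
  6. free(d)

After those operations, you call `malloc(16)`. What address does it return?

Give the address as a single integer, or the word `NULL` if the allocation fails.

Answer: 36

Derivation:
Op 1: a = malloc(15) -> a = 0; heap: [0-14 ALLOC][15-57 FREE]
Op 2: a = realloc(a, 10) -> a = 0; heap: [0-9 ALLOC][10-57 FREE]
Op 3: b = malloc(12) -> b = 10; heap: [0-9 ALLOC][10-21 ALLOC][22-57 FREE]
Op 4: c = malloc(14) -> c = 22; heap: [0-9 ALLOC][10-21 ALLOC][22-35 ALLOC][36-57 FREE]
Op 5: d = malloc(13) -> d = 36; heap: [0-9 ALLOC][10-21 ALLOC][22-35 ALLOC][36-48 ALLOC][49-57 FREE]
Op 6: free(d) -> (freed d); heap: [0-9 ALLOC][10-21 ALLOC][22-35 ALLOC][36-57 FREE]
malloc(16): first-fit scan over [0-9 ALLOC][10-21 ALLOC][22-35 ALLOC][36-57 FREE] -> 36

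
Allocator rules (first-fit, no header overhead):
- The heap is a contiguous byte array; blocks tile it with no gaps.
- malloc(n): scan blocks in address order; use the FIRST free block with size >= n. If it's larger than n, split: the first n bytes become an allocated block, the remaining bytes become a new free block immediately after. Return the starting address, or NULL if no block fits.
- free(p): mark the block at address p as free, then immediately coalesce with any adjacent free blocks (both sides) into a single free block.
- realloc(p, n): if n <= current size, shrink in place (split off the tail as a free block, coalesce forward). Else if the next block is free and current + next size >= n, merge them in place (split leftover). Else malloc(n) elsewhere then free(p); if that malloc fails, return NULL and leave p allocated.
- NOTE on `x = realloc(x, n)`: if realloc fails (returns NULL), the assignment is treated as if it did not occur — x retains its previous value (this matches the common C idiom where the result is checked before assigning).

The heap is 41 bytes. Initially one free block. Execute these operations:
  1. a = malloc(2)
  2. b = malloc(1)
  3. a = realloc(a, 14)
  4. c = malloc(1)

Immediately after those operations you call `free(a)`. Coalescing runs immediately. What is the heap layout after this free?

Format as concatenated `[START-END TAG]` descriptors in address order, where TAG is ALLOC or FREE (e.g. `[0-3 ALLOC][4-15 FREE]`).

Answer: [0-0 ALLOC][1-1 FREE][2-2 ALLOC][3-40 FREE]

Derivation:
Op 1: a = malloc(2) -> a = 0; heap: [0-1 ALLOC][2-40 FREE]
Op 2: b = malloc(1) -> b = 2; heap: [0-1 ALLOC][2-2 ALLOC][3-40 FREE]
Op 3: a = realloc(a, 14) -> a = 3; heap: [0-1 FREE][2-2 ALLOC][3-16 ALLOC][17-40 FREE]
Op 4: c = malloc(1) -> c = 0; heap: [0-0 ALLOC][1-1 FREE][2-2 ALLOC][3-16 ALLOC][17-40 FREE]
free(a): a = 3 -> block [3-16 ALLOC]; mark free, coalesce with adjacent free neighbors -> [0-0 ALLOC][1-1 FREE][2-2 ALLOC][3-40 FREE]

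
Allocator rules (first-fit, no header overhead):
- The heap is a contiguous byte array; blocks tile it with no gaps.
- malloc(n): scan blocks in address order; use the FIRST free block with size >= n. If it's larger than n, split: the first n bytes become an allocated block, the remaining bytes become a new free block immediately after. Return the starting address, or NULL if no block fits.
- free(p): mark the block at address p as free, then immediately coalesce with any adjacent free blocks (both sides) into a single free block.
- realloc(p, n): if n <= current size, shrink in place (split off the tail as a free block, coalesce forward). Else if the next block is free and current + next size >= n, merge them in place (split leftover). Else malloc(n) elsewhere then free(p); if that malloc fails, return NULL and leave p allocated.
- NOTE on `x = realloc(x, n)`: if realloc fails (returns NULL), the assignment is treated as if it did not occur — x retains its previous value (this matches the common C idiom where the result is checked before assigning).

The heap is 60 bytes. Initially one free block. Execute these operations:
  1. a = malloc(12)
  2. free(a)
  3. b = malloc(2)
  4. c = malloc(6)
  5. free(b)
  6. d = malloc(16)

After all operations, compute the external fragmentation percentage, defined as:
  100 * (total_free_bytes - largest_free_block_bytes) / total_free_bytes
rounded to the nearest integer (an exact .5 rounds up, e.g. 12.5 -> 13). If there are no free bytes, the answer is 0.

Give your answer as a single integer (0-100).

Op 1: a = malloc(12) -> a = 0; heap: [0-11 ALLOC][12-59 FREE]
Op 2: free(a) -> (freed a); heap: [0-59 FREE]
Op 3: b = malloc(2) -> b = 0; heap: [0-1 ALLOC][2-59 FREE]
Op 4: c = malloc(6) -> c = 2; heap: [0-1 ALLOC][2-7 ALLOC][8-59 FREE]
Op 5: free(b) -> (freed b); heap: [0-1 FREE][2-7 ALLOC][8-59 FREE]
Op 6: d = malloc(16) -> d = 8; heap: [0-1 FREE][2-7 ALLOC][8-23 ALLOC][24-59 FREE]
Free blocks: [2 36] total_free=38 largest=36 -> 100*(38-36)/38 = 200/38 ≈ 5.263 -> rounds to 5

Answer: 5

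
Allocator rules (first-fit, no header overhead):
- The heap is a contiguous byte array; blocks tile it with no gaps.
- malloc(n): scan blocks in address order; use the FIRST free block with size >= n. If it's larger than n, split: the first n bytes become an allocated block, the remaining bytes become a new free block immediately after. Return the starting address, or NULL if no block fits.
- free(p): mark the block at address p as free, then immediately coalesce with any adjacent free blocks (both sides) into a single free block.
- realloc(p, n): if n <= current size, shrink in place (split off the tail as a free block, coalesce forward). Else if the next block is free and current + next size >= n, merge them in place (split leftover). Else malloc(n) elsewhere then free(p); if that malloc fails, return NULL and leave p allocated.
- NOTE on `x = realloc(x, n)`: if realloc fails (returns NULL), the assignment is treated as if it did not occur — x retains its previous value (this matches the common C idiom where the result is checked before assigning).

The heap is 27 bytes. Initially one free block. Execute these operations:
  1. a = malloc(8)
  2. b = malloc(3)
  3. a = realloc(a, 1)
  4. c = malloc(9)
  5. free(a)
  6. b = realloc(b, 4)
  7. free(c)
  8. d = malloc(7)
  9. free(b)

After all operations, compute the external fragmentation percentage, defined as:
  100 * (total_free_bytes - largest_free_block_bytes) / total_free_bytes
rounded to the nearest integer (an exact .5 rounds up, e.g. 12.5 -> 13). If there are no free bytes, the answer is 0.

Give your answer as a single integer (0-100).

Answer: 20

Derivation:
Op 1: a = malloc(8) -> a = 0; heap: [0-7 ALLOC][8-26 FREE]
Op 2: b = malloc(3) -> b = 8; heap: [0-7 ALLOC][8-10 ALLOC][11-26 FREE]
Op 3: a = realloc(a, 1) -> a = 0; heap: [0-0 ALLOC][1-7 FREE][8-10 ALLOC][11-26 FREE]
Op 4: c = malloc(9) -> c = 11; heap: [0-0 ALLOC][1-7 FREE][8-10 ALLOC][11-19 ALLOC][20-26 FREE]
Op 5: free(a) -> (freed a); heap: [0-7 FREE][8-10 ALLOC][11-19 ALLOC][20-26 FREE]
Op 6: b = realloc(b, 4) -> b = 0; heap: [0-3 ALLOC][4-10 FREE][11-19 ALLOC][20-26 FREE]
Op 7: free(c) -> (freed c); heap: [0-3 ALLOC][4-26 FREE]
Op 8: d = malloc(7) -> d = 4; heap: [0-3 ALLOC][4-10 ALLOC][11-26 FREE]
Op 9: free(b) -> (freed b); heap: [0-3 FREE][4-10 ALLOC][11-26 FREE]
Free blocks: [4 16] total_free=20 largest=16 -> 100*(20-16)/20 = 400/20 = 20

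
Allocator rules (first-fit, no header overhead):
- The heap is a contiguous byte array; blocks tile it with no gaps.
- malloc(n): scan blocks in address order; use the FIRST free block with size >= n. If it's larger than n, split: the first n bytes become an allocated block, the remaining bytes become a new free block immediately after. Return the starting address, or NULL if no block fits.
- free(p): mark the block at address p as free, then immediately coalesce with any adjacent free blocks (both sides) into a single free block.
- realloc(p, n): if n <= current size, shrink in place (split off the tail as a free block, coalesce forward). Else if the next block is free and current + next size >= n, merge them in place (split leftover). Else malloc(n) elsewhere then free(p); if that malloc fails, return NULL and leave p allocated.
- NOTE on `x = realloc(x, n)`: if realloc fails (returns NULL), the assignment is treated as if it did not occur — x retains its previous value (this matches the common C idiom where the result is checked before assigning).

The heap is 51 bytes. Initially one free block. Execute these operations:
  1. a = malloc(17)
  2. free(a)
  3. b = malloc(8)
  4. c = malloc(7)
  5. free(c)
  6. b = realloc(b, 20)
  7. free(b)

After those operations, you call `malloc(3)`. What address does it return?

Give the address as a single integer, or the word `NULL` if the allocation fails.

Op 1: a = malloc(17) -> a = 0; heap: [0-16 ALLOC][17-50 FREE]
Op 2: free(a) -> (freed a); heap: [0-50 FREE]
Op 3: b = malloc(8) -> b = 0; heap: [0-7 ALLOC][8-50 FREE]
Op 4: c = malloc(7) -> c = 8; heap: [0-7 ALLOC][8-14 ALLOC][15-50 FREE]
Op 5: free(c) -> (freed c); heap: [0-7 ALLOC][8-50 FREE]
Op 6: b = realloc(b, 20) -> b = 0; heap: [0-19 ALLOC][20-50 FREE]
Op 7: free(b) -> (freed b); heap: [0-50 FREE]
malloc(3): first-fit scan over [0-50 FREE] -> 0

Answer: 0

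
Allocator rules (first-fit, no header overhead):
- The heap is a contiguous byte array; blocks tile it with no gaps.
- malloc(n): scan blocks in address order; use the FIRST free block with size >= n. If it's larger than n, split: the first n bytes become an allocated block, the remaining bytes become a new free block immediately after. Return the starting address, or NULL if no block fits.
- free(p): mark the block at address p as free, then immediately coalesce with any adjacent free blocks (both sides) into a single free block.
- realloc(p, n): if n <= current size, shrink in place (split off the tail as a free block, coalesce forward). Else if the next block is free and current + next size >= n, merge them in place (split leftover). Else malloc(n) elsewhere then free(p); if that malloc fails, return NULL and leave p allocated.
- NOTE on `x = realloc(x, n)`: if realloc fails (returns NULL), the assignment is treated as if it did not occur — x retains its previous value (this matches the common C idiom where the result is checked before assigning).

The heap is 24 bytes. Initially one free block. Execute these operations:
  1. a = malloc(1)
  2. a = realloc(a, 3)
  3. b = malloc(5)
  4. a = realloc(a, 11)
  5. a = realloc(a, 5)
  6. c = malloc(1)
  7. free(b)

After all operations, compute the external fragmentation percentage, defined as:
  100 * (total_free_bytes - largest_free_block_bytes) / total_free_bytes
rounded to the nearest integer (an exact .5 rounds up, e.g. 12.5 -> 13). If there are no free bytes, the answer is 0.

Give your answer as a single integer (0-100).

Op 1: a = malloc(1) -> a = 0; heap: [0-0 ALLOC][1-23 FREE]
Op 2: a = realloc(a, 3) -> a = 0; heap: [0-2 ALLOC][3-23 FREE]
Op 3: b = malloc(5) -> b = 3; heap: [0-2 ALLOC][3-7 ALLOC][8-23 FREE]
Op 4: a = realloc(a, 11) -> a = 8; heap: [0-2 FREE][3-7 ALLOC][8-18 ALLOC][19-23 FREE]
Op 5: a = realloc(a, 5) -> a = 8; heap: [0-2 FREE][3-7 ALLOC][8-12 ALLOC][13-23 FREE]
Op 6: c = malloc(1) -> c = 0; heap: [0-0 ALLOC][1-2 FREE][3-7 ALLOC][8-12 ALLOC][13-23 FREE]
Op 7: free(b) -> (freed b); heap: [0-0 ALLOC][1-7 FREE][8-12 ALLOC][13-23 FREE]
Free blocks: [7 11] total_free=18 largest=11 -> 100*(18-11)/18 = 700/18 ≈ 38.889 -> rounds to 39

Answer: 39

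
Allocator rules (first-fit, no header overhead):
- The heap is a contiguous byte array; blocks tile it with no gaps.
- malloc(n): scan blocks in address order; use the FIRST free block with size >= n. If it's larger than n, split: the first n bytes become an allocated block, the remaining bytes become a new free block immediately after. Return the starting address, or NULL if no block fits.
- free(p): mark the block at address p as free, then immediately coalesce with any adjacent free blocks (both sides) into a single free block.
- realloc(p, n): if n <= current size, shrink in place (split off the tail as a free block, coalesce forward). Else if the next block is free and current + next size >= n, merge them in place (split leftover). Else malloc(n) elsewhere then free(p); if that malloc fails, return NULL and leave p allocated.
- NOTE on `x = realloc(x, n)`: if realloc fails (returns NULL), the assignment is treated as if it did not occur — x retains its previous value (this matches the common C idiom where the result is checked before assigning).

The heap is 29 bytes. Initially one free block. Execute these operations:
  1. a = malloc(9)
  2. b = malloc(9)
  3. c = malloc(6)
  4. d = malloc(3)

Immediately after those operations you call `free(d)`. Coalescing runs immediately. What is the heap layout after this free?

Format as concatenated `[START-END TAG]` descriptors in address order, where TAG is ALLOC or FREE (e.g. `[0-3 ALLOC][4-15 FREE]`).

Answer: [0-8 ALLOC][9-17 ALLOC][18-23 ALLOC][24-28 FREE]

Derivation:
Op 1: a = malloc(9) -> a = 0; heap: [0-8 ALLOC][9-28 FREE]
Op 2: b = malloc(9) -> b = 9; heap: [0-8 ALLOC][9-17 ALLOC][18-28 FREE]
Op 3: c = malloc(6) -> c = 18; heap: [0-8 ALLOC][9-17 ALLOC][18-23 ALLOC][24-28 FREE]
Op 4: d = malloc(3) -> d = 24; heap: [0-8 ALLOC][9-17 ALLOC][18-23 ALLOC][24-26 ALLOC][27-28 FREE]
free(d): d = 24 -> block [24-26 ALLOC]; mark free, coalesce with adjacent free neighbors -> [0-8 ALLOC][9-17 ALLOC][18-23 ALLOC][24-28 FREE]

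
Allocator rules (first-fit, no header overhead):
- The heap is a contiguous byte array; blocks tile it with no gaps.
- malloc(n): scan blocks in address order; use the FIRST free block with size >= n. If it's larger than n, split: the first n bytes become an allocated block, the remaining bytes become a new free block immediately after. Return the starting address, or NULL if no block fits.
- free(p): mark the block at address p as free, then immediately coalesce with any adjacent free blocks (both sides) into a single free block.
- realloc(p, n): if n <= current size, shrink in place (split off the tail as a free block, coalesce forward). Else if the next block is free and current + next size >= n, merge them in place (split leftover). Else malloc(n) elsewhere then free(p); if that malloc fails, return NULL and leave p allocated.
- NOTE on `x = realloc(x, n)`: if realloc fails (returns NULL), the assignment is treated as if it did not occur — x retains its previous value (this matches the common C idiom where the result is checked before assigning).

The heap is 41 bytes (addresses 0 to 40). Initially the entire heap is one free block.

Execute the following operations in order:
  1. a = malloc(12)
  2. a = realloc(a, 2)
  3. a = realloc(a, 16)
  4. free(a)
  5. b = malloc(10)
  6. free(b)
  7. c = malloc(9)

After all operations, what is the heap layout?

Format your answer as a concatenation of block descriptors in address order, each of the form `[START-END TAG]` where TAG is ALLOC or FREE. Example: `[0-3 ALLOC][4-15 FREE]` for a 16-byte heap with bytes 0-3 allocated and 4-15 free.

Op 1: a = malloc(12) -> a = 0; heap: [0-11 ALLOC][12-40 FREE]
Op 2: a = realloc(a, 2) -> a = 0; heap: [0-1 ALLOC][2-40 FREE]
Op 3: a = realloc(a, 16) -> a = 0; heap: [0-15 ALLOC][16-40 FREE]
Op 4: free(a) -> (freed a); heap: [0-40 FREE]
Op 5: b = malloc(10) -> b = 0; heap: [0-9 ALLOC][10-40 FREE]
Op 6: free(b) -> (freed b); heap: [0-40 FREE]
Op 7: c = malloc(9) -> c = 0; heap: [0-8 ALLOC][9-40 FREE]

Answer: [0-8 ALLOC][9-40 FREE]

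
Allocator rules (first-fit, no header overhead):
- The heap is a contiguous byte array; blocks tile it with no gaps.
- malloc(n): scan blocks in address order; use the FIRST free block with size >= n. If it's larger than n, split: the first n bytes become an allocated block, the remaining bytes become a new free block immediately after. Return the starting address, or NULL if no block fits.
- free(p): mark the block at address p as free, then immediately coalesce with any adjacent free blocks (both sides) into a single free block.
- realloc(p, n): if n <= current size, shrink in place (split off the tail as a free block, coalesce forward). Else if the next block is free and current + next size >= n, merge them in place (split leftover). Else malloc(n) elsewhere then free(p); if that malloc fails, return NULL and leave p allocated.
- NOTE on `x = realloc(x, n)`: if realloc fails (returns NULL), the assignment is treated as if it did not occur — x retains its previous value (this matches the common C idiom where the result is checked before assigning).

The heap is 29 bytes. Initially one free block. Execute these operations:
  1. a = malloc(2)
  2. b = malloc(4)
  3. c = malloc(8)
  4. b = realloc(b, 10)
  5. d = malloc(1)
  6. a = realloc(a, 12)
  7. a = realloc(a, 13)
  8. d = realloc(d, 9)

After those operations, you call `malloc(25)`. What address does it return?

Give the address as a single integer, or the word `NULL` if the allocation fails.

Answer: NULL

Derivation:
Op 1: a = malloc(2) -> a = 0; heap: [0-1 ALLOC][2-28 FREE]
Op 2: b = malloc(4) -> b = 2; heap: [0-1 ALLOC][2-5 ALLOC][6-28 FREE]
Op 3: c = malloc(8) -> c = 6; heap: [0-1 ALLOC][2-5 ALLOC][6-13 ALLOC][14-28 FREE]
Op 4: b = realloc(b, 10) -> b = 14; heap: [0-1 ALLOC][2-5 FREE][6-13 ALLOC][14-23 ALLOC][24-28 FREE]
Op 5: d = malloc(1) -> d = 2; heap: [0-1 ALLOC][2-2 ALLOC][3-5 FREE][6-13 ALLOC][14-23 ALLOC][24-28 FREE]
Op 6: a = realloc(a, 12) -> NULL (a unchanged); heap: [0-1 ALLOC][2-2 ALLOC][3-5 FREE][6-13 ALLOC][14-23 ALLOC][24-28 FREE]
Op 7: a = realloc(a, 13) -> NULL (a unchanged); heap: [0-1 ALLOC][2-2 ALLOC][3-5 FREE][6-13 ALLOC][14-23 ALLOC][24-28 FREE]
Op 8: d = realloc(d, 9) -> NULL (d unchanged); heap: [0-1 ALLOC][2-2 ALLOC][3-5 FREE][6-13 ALLOC][14-23 ALLOC][24-28 FREE]
malloc(25): first-fit scan over [0-1 ALLOC][2-2 ALLOC][3-5 FREE][6-13 ALLOC][14-23 ALLOC][24-28 FREE] -> NULL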